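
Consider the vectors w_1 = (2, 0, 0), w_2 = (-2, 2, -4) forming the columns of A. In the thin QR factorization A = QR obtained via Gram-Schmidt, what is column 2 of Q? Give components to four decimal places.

q_2 = (0.0000, 0.4472, -0.8944)

w_1 = (2, 0, 0); ‖w_1‖ = 2.0000, so q_1 = (1.0000, 0.0000, 0.0000).
q_1·w_2 = 1.0000·(-2) + 0.0000·2 + 0.0000·(-4) = -2.0000.
u_2 = w_2 + 2.0000·q_1 = (0.0000, 2.0000, -4.0000).
‖u_2‖ = 4.4721, so q_2 = (0.0000, 0.4472, -0.8944).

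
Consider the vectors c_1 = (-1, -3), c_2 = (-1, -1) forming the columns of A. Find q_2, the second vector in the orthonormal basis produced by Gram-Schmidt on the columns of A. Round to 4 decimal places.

q_2 = (-0.9487, 0.3162)

c_1 = (-1, -3); ‖c_1‖ = 3.1623, so q_1 = (-0.3162, -0.9487).
q_1·c_2 = (-0.3162)·(-1) + (-0.9487)·(-1) = 1.2649.
u_2 = c_2 − 1.2649·q_1 = (-0.6000, 0.2000).
‖u_2‖ = 0.6325, so q_2 = (-0.9487, 0.3162).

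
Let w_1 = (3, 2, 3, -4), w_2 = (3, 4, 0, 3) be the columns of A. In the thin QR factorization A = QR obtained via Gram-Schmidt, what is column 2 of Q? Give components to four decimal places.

q_2 = (0.4512, 0.6472, -0.0684, 0.6107)

w_1 = (3, 2, 3, -4); ‖w_1‖ = 6.1644, so q_1 = (0.4867, 0.3244, 0.4867, -0.6489).
q_1·w_2 = 0.4867·3 + 0.3244·4 + 0.4867·0 + (-0.6489)·3 = 0.8111.
u_2 = w_2 − 0.8111·q_1 = (2.6053, 3.7368, -0.3947, 3.5263).
‖u_2‖ = 5.7743, so q_2 = (0.4512, 0.6472, -0.0684, 0.6107).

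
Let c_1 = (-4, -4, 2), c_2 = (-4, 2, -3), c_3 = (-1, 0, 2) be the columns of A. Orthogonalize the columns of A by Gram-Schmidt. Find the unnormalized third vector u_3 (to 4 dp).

c_1 = (-4, -4, 2); ‖c_1‖ = 6.0000, so e_1 = (-0.6667, -0.6667, 0.3333).
e_1·c_2 = (-0.6667)·(-4) + (-0.6667)·2 + 0.3333·(-3) = 0.3333.
u_2 = c_2 − 0.3333·e_1 = (-3.7778, 2.2222, -3.1111).
‖u_2‖ = 5.3748, so e_2 = (-0.7029, 0.4134, -0.5788).
e_1·c_3 = (-0.6667)·(-1) + (-0.6667)·0 + 0.3333·2 = 1.3333; e_2·c_3 = (-0.7029)·(-1) + 0.4134·0 + (-0.5788)·2 = -0.4548.
u_3 = c_3 − 1.3333·e_1 + 0.4548·e_2 = (-0.4308, 1.0769, 1.2923).

u_3 = (-0.4308, 1.0769, 1.2923)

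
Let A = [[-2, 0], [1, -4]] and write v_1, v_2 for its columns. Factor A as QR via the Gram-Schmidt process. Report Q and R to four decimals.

v_1 = (-2, 1); ‖v_1‖ = 2.2361, so e_1 = (-0.8944, 0.4472).
e_1·v_2 = (-0.8944)·0 + 0.4472·(-4) = -1.7889.
u_2 = v_2 + 1.7889·e_1 = (-1.6000, -3.2000).
‖u_2‖ = 3.5777, so e_2 = (-0.4472, -0.8944).

Q = [[-0.8944, -0.4472], [0.4472, -0.8944]], R = [[2.2361, -1.7889], [0.0000, 3.5777]]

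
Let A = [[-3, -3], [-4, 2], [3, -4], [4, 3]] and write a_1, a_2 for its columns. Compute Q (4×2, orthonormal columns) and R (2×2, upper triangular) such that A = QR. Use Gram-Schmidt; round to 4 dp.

Q = [[-0.4243, -0.4771], [-0.5657, 0.3375], [0.4243, -0.6588], [0.5657, 0.4738]], R = [[7.0711, 0.1414], [0.0000, 6.1628]]

a_1 = (-3, -4, 3, 4); ‖a_1‖ = 7.0711, so q_1 = (-0.4243, -0.5657, 0.4243, 0.5657).
q_1·a_2 = (-0.4243)·(-3) + (-0.5657)·2 + 0.4243·(-4) + 0.5657·3 = 0.1414.
u_2 = a_2 − 0.1414·q_1 = (-2.9400, 2.0800, -4.0600, 2.9200).
‖u_2‖ = 6.1628, so q_2 = (-0.4771, 0.3375, -0.6588, 0.4738).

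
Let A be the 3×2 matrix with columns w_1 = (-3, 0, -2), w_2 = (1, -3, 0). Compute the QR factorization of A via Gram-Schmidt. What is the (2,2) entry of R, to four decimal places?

r_{22} = 3.0509

w_1 = (-3, 0, -2); ‖w_1‖ = 3.6056, so e_1 = (-0.8321, 0.0000, -0.5547).
e_1·w_2 = (-0.8321)·1 + 0.0000·(-3) + (-0.5547)·0 = -0.8321.
u_2 = w_2 + 0.8321·e_1 = (0.3077, -3.0000, -0.4615).
r_{22} = ‖u_2‖ = 3.0509.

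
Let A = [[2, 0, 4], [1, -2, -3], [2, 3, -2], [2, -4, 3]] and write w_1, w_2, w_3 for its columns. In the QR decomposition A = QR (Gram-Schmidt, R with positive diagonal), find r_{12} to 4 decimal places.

r_{12} = -1.1094

w_1 = (2, 1, 2, 2); ‖w_1‖ = 3.6056, so e_1 = (0.5547, 0.2774, 0.5547, 0.5547).
r_{12} = e_1·w_2 = -1.1094.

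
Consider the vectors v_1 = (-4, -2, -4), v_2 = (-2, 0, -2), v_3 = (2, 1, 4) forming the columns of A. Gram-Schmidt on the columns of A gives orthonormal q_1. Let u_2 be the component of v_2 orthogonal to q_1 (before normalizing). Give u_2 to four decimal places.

v_1 = (-4, -2, -4); ‖v_1‖ = 6.0000, so q_1 = (-0.6667, -0.3333, -0.6667).
q_1·v_2 = (-0.6667)·(-2) + (-0.3333)·0 + (-0.6667)·(-2) = 2.6667.
u_2 = v_2 − 2.6667·q_1 = (-0.2222, 0.8889, -0.2222).

u_2 = (-0.2222, 0.8889, -0.2222)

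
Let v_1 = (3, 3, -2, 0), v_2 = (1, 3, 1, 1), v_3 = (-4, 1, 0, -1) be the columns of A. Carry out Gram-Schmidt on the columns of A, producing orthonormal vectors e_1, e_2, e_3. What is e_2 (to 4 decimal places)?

e_2 = (-0.1332, 0.5993, 0.6992, 0.3663)

v_1 = (3, 3, -2, 0); ‖v_1‖ = 4.6904, so e_1 = (0.6396, 0.6396, -0.4264, 0.0000).
e_1·v_2 = 0.6396·1 + 0.6396·3 + (-0.4264)·1 + 0.0000·1 = 2.1320.
u_2 = v_2 − 2.1320·e_1 = (-0.3636, 1.6364, 1.9091, 1.0000).
‖u_2‖ = 2.7303, so e_2 = (-0.1332, 0.5993, 0.6992, 0.3663).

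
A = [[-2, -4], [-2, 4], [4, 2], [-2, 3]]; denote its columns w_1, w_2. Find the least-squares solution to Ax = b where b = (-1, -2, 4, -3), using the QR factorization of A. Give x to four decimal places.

x = (1.0111, -0.1561)

w_1 = (-2, -2, 4, -2); ‖w_1‖ = 5.2915, so q_1 = (-0.3780, -0.3780, 0.7559, -0.3780).
q_1·w_2 = (-0.3780)·(-4) + (-0.3780)·4 + 0.7559·2 + (-0.3780)·3 = 0.3780.
u_2 = w_2 − 0.3780·q_1 = (-3.8571, 4.1429, 1.7143, 3.1429).
‖u_2‖ = 6.6975, so q_2 = (-0.5759, 0.6186, 0.2560, 0.4693).
Qᵀb = (5.2915, -1.0452).
Back-substitute: x_2 = -1.0452/6.6975 = -0.1561.
x_1 = (5.2915 − 0.3780·(-0.1561))/5.2915 = 1.0111.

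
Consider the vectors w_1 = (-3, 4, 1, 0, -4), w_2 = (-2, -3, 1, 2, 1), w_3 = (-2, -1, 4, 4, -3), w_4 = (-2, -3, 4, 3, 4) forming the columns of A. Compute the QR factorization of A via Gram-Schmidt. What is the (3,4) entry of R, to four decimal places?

w_1 = (-3, 4, 1, 0, -4); ‖w_1‖ = 6.4807, so q_1 = (-0.4629, 0.6172, 0.1543, 0.0000, -0.6172).
q_1·w_2 = (-0.4629)·(-2) + 0.6172·(-3) + 0.1543·1 + 0.0000·2 + (-0.6172)·1 = -1.3887.
u_2 = w_2 + 1.3887·q_1 = (-2.6429, -2.1429, 1.2143, 2.0000, 0.1429).
‖u_2‖ = 4.1318, so q_2 = (-0.6396, -0.5186, 0.2939, 0.4841, 0.0346).
q_1·w_3 = (-0.4629)·(-2) + 0.6172·(-1) + 0.1543·4 + 0.0000·4 + (-0.6172)·(-3) = 2.7775; q_2·w_3 = (-0.6396)·(-2) + (-0.5186)·(-1) + 0.2939·4 + 0.4841·4 + 0.0346·(-3) = 4.8060.
u_3 = w_3 − 2.7775·q_1 − 4.8060·q_2 = (2.3598, -0.2218, 2.1590, 1.6736, -1.4519).
‖u_3‖ = 3.8972, so q_3 = (0.6055, -0.0569, 0.5540, 0.4294, -0.3725).
r_{34} = q_3·w_4 = 0.9738.

r_{34} = 0.9738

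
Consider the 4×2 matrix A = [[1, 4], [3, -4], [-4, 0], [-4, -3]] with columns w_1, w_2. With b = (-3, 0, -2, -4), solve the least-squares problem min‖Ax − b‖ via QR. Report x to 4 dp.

w_1 = (1, 3, -4, -4); ‖w_1‖ = 6.4807, so e_1 = (0.1543, 0.4629, -0.6172, -0.6172).
e_1·w_2 = 0.1543·4 + 0.4629·(-4) + (-0.6172)·0 + (-0.6172)·(-3) = 0.6172.
u_2 = w_2 − 0.6172·e_1 = (3.9048, -4.2857, 0.3810, -2.6190).
‖u_2‖ = 6.3733, so e_2 = (0.6127, -0.6724, 0.0598, -0.4109).
Qᵀb = (3.2404, -0.3138).
Back-substitute: x_2 = -0.3138/6.3733 = -0.0492.
x_1 = (3.2404 − 0.6172·(-0.0492))/6.4807 = 0.5047.

x = (0.5047, -0.0492)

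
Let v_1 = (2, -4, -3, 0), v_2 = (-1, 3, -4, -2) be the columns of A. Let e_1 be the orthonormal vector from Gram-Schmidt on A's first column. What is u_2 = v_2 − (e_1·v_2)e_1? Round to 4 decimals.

u_2 = (-0.8621, 2.7241, -4.2069, -2.0000)

v_1 = (2, -4, -3, 0); ‖v_1‖ = 5.3852, so e_1 = (0.3714, -0.7428, -0.5571, 0.0000).
e_1·v_2 = 0.3714·(-1) + (-0.7428)·3 + (-0.5571)·(-4) + 0.0000·(-2) = -0.3714.
u_2 = v_2 + 0.3714·e_1 = (-0.8621, 2.7241, -4.2069, -2.0000).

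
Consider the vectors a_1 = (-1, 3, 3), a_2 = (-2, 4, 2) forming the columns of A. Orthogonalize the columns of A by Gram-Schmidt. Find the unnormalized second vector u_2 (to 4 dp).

u_2 = (-0.9474, 0.8421, -1.1579)

e_1 = a_1/‖a_1‖ = (-1, 3, 3)/4.3589 = (-0.2294, 0.6882, 0.6882).
r_{12} = e_1·a_2 = 4.5883.
u_2 = a_2 − 4.5883·e_1 = (-0.9474, 0.8421, -1.1579).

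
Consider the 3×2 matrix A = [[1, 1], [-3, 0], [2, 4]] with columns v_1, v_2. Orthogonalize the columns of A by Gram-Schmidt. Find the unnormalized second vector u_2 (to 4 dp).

u_2 = (0.3571, 1.9286, 2.7143)

v_1 = (1, -3, 2); ‖v_1‖ = 3.7417, so e_1 = (0.2673, -0.8018, 0.5345).
e_1·v_2 = 0.2673·1 + (-0.8018)·0 + 0.5345·4 = 2.4054.
u_2 = v_2 − 2.4054·e_1 = (0.3571, 1.9286, 2.7143).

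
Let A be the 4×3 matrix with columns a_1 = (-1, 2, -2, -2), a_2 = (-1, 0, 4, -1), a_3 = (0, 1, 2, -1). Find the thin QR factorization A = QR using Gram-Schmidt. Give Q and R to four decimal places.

Q = [[-0.2774, -0.3453, 0.7904], [0.5547, 0.1918, 0.5806], [-0.5547, 0.8058, 0.1952], [-0.5547, -0.4412, -0.0098]], R = [[3.6056, -1.3868, 0.0000], [0.0000, 4.0096, 2.2446], [0.0000, 0.0000, 0.9807]]

a_1 = (-1, 2, -2, -2); ‖a_1‖ = 3.6056, so q_1 = (-0.2774, 0.5547, -0.5547, -0.5547).
q_1·a_2 = (-0.2774)·(-1) + 0.5547·0 + (-0.5547)·4 + (-0.5547)·(-1) = -1.3868.
u_2 = a_2 + 1.3868·q_1 = (-1.3846, 0.7692, 3.2308, -1.7692).
‖u_2‖ = 4.0096, so q_2 = (-0.3453, 0.1918, 0.8058, -0.4412).
q_1·a_3 = (-0.2774)·0 + 0.5547·1 + (-0.5547)·2 + (-0.5547)·(-1) = 0.0000; q_2·a_3 = (-0.3453)·0 + 0.1918·1 + 0.8058·2 + (-0.4412)·(-1) = 2.2446.
u_3 = a_3 + 0.0000·q_1 − 2.2446·q_2 = (0.7751, 0.5694, 0.1914, -0.0096).
‖u_3‖ = 0.9807, so q_3 = (0.7904, 0.5806, 0.1952, -0.0098).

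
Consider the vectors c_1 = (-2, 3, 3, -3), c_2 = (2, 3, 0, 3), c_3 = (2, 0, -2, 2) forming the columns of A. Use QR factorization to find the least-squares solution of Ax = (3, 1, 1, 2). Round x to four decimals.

q_1 = c_1/‖c_1‖ = (-2, 3, 3, -3)/5.5678 = (-0.3592, 0.5388, 0.5388, -0.5388).
r_{12} = q_1·c_2 = -0.7184.
u_2 = c_2 + 0.7184·q_1 = (1.7419, 3.3871, 0.3871, 2.6129).
‖u_2‖ = 4.6351, so q_2 = (0.3758, 0.7308, 0.0835, 0.5637).
r_{13} = q_1·c_3 = -2.8737; r_{23} = q_2·c_3 = 1.7121.
u_3 = c_3 + 2.8737·q_1 − 1.7121·q_2 = (0.3243, 0.2973, -0.5946, -0.5135).
‖u_3‖ = 0.9005, so q_3 = (0.3602, 0.3302, -0.6603, -0.5703).
Qᵀb = (-1.0776, 3.0692, -0.3902).
Back-substitute: x_3 = -0.3902/0.9005 = -0.4333.
x_2 = (3.0692 − 1.7121·(-0.4333))/4.6351 = 0.8222.
x_1 = (-1.0776 + 0.7184·0.8222 + 2.8737·(-0.4333))/5.5678 = -0.3111.

x = (-0.3111, 0.8222, -0.4333)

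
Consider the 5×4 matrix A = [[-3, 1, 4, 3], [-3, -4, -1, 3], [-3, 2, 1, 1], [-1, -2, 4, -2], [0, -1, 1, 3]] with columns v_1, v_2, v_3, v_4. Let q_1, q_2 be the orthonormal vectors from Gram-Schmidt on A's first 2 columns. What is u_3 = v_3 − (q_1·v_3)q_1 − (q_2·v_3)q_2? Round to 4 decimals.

u_3 = (2.0498, -2.1821, -1.1038, 3.7084, 1.1536)

v_1 = (-3, -3, -3, -1, 0); ‖v_1‖ = 5.2915, so q_1 = (-0.5669, -0.5669, -0.5669, -0.1890, 0.0000).
q_1·v_2 = (-0.5669)·1 + (-0.5669)·(-4) + (-0.5669)·2 + (-0.1890)·(-2) + 0.0000·(-1) = 0.9449.
u_2 = v_2 − 0.9449·q_1 = (1.5357, -3.4643, 2.5357, -1.8214, -1.0000).
‖u_2‖ = 5.0107, so q_2 = (0.3065, -0.6914, 0.5061, -0.3635, -0.1996).
q_1·v_3 = (-0.5669)·4 + (-0.5669)·(-1) + (-0.5669)·1 + (-0.1890)·4 + 0.0000·1 = -3.0237; q_2·v_3 = 0.3065·4 + (-0.6914)·(-1) + 0.5061·1 + (-0.3635)·4 + (-0.1996)·1 = 0.7698.
u_3 = v_3 + 3.0237·q_1 − 0.7698·q_2 = (2.0498, -2.1821, -1.1038, 3.7084, 1.1536).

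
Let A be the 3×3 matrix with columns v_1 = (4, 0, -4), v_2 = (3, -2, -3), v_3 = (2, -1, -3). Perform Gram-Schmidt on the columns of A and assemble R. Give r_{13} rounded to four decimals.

v_1 = (4, 0, -4); ‖v_1‖ = 5.6569, so q_1 = (0.7071, 0.0000, -0.7071).
r_{13} = q_1·v_3 = 3.5355.

r_{13} = 3.5355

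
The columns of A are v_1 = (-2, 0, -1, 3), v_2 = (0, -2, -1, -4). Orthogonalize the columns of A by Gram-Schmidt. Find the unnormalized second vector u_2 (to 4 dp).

u_2 = (-1.5714, -2.0000, -1.7857, -1.6429)

v_1 = (-2, 0, -1, 3); ‖v_1‖ = 3.7417, so e_1 = (-0.5345, 0.0000, -0.2673, 0.8018).
e_1·v_2 = (-0.5345)·0 + 0.0000·(-2) + (-0.2673)·(-1) + 0.8018·(-4) = -2.9399.
u_2 = v_2 + 2.9399·e_1 = (-1.5714, -2.0000, -1.7857, -1.6429).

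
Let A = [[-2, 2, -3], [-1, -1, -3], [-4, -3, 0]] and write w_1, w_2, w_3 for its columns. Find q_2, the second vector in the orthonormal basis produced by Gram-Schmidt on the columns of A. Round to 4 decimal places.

w_1 = (-2, -1, -4); ‖w_1‖ = 4.5826, so q_1 = (-0.4364, -0.2182, -0.8729).
q_1·w_2 = (-0.4364)·2 + (-0.2182)·(-1) + (-0.8729)·(-3) = 1.9640.
u_2 = w_2 − 1.9640·q_1 = (2.8571, -0.5714, -1.2857).
‖u_2‖ = 3.1848, so q_2 = (0.8971, -0.1794, -0.4037).

q_2 = (0.8971, -0.1794, -0.4037)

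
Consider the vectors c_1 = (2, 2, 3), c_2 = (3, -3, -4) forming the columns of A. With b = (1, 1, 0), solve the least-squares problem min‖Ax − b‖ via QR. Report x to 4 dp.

x = (0.3134, 0.1106)

c_1 = (2, 2, 3); ‖c_1‖ = 4.1231, so q_1 = (0.4851, 0.4851, 0.7276).
q_1·c_2 = 0.4851·3 + 0.4851·(-3) + 0.7276·(-4) = -2.9104.
u_2 = c_2 + 2.9104·q_1 = (4.4118, -1.5882, -1.8824).
‖u_2‖ = 5.0527, so q_2 = (0.8732, -0.3143, -0.3725).
Qᵀb = (0.9701, 0.5588).
Back-substitute: x_2 = 0.5588/5.0527 = 0.1106.
x_1 = (0.9701 + 2.9104·0.1106)/4.1231 = 0.3134.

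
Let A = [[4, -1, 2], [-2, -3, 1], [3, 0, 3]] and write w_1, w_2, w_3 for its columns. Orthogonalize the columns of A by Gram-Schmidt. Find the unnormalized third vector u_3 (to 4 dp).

u_3 = (-0.8497, 0.2832, 1.3217)

q_1 = w_1/‖w_1‖ = (4, -2, 3)/5.3852 = (0.7428, -0.3714, 0.5571).
r_{12} = q_1·w_2 = 0.3714.
u_2 = w_2 − 0.3714·q_1 = (-1.2759, -2.8621, -0.2069).
‖u_2‖ = 3.1404, so q_2 = (-0.4063, -0.9114, -0.0659).
r_{13} = q_1·w_3 = 2.7854; r_{23} = q_2·w_3 = -1.9216.
u_3 = w_3 − 2.7854·q_1 + 1.9216·q_2 = (-0.8497, 0.2832, 1.3217).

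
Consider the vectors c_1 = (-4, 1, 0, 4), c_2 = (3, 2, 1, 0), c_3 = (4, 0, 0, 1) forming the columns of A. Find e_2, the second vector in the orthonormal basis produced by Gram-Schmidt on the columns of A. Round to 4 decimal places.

e_2 = (0.5398, 0.6953, 0.3019, 0.3660)

c_1 = (-4, 1, 0, 4); ‖c_1‖ = 5.7446, so e_1 = (-0.6963, 0.1741, 0.0000, 0.6963).
e_1·c_2 = (-0.6963)·3 + 0.1741·2 + 0.0000·1 + 0.6963·0 = -1.7408.
u_2 = c_2 + 1.7408·e_1 = (1.7879, 2.3030, 1.0000, 1.2121).
‖u_2‖ = 3.3121, so e_2 = (0.5398, 0.6953, 0.3019, 0.3660).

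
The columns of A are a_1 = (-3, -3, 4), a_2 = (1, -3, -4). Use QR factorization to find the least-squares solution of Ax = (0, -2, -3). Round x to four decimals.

x = (0.0306, 0.7041)

a_1 = (-3, -3, 4); ‖a_1‖ = 5.8310, so e_1 = (-0.5145, -0.5145, 0.6860).
e_1·a_2 = (-0.5145)·1 + (-0.5145)·(-3) + 0.6860·(-4) = -1.7150.
u_2 = a_2 + 1.7150·e_1 = (0.1176, -3.8824, -2.8235).
‖u_2‖ = 4.8020, so e_2 = (0.0245, -0.8085, -0.5880).
Qᵀb = (-1.0290, 3.3810).
Back-substitute: x_2 = 3.3810/4.8020 = 0.7041.
x_1 = (-1.0290 + 1.7150·0.7041)/5.8310 = 0.0306.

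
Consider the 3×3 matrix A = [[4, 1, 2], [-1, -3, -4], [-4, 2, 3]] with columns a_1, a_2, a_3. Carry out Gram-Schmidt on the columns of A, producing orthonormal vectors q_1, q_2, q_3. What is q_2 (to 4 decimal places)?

q_2 = (0.3000, -0.8108, 0.5027)

q_1 = a_1/‖a_1‖ = (4, -1, -4)/5.7446 = (0.6963, -0.1741, -0.6963).
r_{12} = q_1·a_2 = -0.1741.
u_2 = a_2 + 0.1741·q_1 = (1.1212, -3.0303, 1.8788).
‖u_2‖ = 3.7376, so q_2 = (0.3000, -0.8108, 0.5027).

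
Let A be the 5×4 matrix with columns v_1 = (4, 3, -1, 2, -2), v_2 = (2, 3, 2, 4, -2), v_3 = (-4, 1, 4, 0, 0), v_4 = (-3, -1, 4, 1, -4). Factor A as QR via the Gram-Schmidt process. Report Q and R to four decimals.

v_1 = (4, 3, -1, 2, -2); ‖v_1‖ = 5.8310, so e_1 = (0.6860, 0.5145, -0.1715, 0.3430, -0.3430).
e_1·v_2 = 0.6860·2 + 0.5145·3 + (-0.1715)·2 + 0.3430·4 + (-0.3430)·(-2) = 4.6305.
u_2 = v_2 − 4.6305·e_1 = (-1.1765, 0.6176, 2.7941, 2.4118, -0.4118).
‖u_2‖ = 3.9445, so e_2 = (-0.2983, 0.1566, 0.7084, 0.6114, -0.1044).
e_1·v_3 = 0.6860·(-4) + 0.5145·1 + (-0.1715)·4 + 0.3430·0 + (-0.3430)·0 = -2.9155; e_2·v_3 = (-0.2983)·(-4) + 0.1566·1 + 0.7084·4 + 0.6114·0 + (-0.1044)·0 = 4.1831.
u_3 = v_3 + 2.9155·e_1 − 4.1831·e_2 = (-0.7524, 1.8450, 0.5369, -1.5577, -0.5633).
‖u_3‖ = 2.6461, so e_3 = (-0.2843, 0.6972, 0.2029, -0.5887, -0.2129).
e_1·v_4 = 0.6860·(-3) + 0.5145·(-1) + (-0.1715)·4 + 0.3430·1 + (-0.3430)·(-4) = -1.5435; e_2·v_4 = (-0.2983)·(-3) + 0.1566·(-1) + 0.7084·4 + 0.6114·1 + (-0.1044)·(-4) = 4.6006; e_3·v_4 = (-0.2843)·(-3) + 0.6972·(-1) + 0.2029·4 + (-0.5887)·1 + (-0.2129)·(-4) = 1.2302.
u_4 = v_4 + 1.5435·e_1 − 4.6006·e_2 − 1.2302·e_3 = (-0.2192, -1.7840, 0.2268, -0.5594, -3.7873).
‖u_4‖ = 4.2354, so e_4 = (-0.0518, -0.4212, 0.0535, -0.1321, -0.8942).

Q = [[0.6860, -0.2983, -0.2843, -0.0518], [0.5145, 0.1566, 0.6972, -0.4212], [-0.1715, 0.7084, 0.2029, 0.0535], [0.3430, 0.6114, -0.5887, -0.1321], [-0.3430, -0.1044, -0.2129, -0.8942]], R = [[5.8310, 4.6305, -2.9155, -1.5435], [0.0000, 3.9445, 4.1831, 4.6006], [0.0000, 0.0000, 2.6461, 1.2302], [0.0000, 0.0000, 0.0000, 4.2354]]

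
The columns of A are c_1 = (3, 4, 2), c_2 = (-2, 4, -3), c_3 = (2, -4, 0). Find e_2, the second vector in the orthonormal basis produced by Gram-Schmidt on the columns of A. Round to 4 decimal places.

e_2 = (-0.4526, 0.6465, -0.6142)

c_1 = (3, 4, 2); ‖c_1‖ = 5.3852, so e_1 = (0.5571, 0.7428, 0.3714).
e_1·c_2 = 0.5571·(-2) + 0.7428·4 + 0.3714·(-3) = 0.7428.
u_2 = c_2 − 0.7428·e_1 = (-2.4138, 3.4483, -3.2759).
‖u_2‖ = 5.3337, so e_2 = (-0.4526, 0.6465, -0.6142).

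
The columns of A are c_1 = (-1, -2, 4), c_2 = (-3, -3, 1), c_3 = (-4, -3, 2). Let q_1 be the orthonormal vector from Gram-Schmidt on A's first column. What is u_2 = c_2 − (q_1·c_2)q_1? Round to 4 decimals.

c_1 = (-1, -2, 4); ‖c_1‖ = 4.5826, so q_1 = (-0.2182, -0.4364, 0.8729).
q_1·c_2 = (-0.2182)·(-3) + (-0.4364)·(-3) + 0.8729·1 = 2.8368.
u_2 = c_2 − 2.8368·q_1 = (-2.3810, -1.7619, -1.4762).

u_2 = (-2.3810, -1.7619, -1.4762)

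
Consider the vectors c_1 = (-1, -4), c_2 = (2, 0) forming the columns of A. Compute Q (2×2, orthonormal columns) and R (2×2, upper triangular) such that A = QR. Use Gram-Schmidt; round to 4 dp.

c_1 = (-1, -4); ‖c_1‖ = 4.1231, so q_1 = (-0.2425, -0.9701).
q_1·c_2 = (-0.2425)·2 + (-0.9701)·0 = -0.4851.
u_2 = c_2 + 0.4851·q_1 = (1.8824, -0.4706).
‖u_2‖ = 1.9403, so q_2 = (0.9701, -0.2425).

Q = [[-0.2425, 0.9701], [-0.9701, -0.2425]], R = [[4.1231, -0.4851], [0.0000, 1.9403]]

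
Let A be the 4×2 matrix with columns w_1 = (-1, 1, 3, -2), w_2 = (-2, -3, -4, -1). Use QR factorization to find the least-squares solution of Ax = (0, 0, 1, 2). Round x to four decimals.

x = (-0.2918, -0.3070)

w_1 = (-1, 1, 3, -2); ‖w_1‖ = 3.8730, so e_1 = (-0.2582, 0.2582, 0.7746, -0.5164).
e_1·w_2 = (-0.2582)·(-2) + 0.2582·(-3) + 0.7746·(-4) + (-0.5164)·(-1) = -2.8402.
u_2 = w_2 + 2.8402·e_1 = (-2.7333, -2.2667, -1.8000, -2.4667).
‖u_2‖ = 4.6833, so e_2 = (-0.5836, -0.4840, -0.3843, -0.5267).
Qᵀb = (-0.2582, -1.4377).
Back-substitute: x_2 = -1.4377/4.6833 = -0.3070.
x_1 = (-0.2582 + 2.8402·(-0.3070))/3.8730 = -0.2918.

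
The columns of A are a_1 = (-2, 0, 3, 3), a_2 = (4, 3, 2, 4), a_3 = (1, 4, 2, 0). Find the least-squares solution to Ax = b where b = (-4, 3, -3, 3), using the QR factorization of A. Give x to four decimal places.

a_1 = (-2, 0, 3, 3); ‖a_1‖ = 4.6904, so e_1 = (-0.4264, 0.0000, 0.6396, 0.6396).
e_1·a_2 = (-0.4264)·4 + 0.0000·3 + 0.6396·2 + 0.6396·4 = 2.1320.
u_2 = a_2 − 2.1320·e_1 = (4.9091, 3.0000, 0.6364, 2.6364).
‖u_2‖ = 6.3604, so e_2 = (0.7718, 0.4717, 0.1001, 0.4145).
e_1·a_3 = (-0.4264)·1 + 0.0000·4 + 0.6396·2 + 0.6396·0 = 0.8528; e_2·a_3 = 0.7718·1 + 0.4717·4 + 0.1001·2 + 0.4145·0 = 2.8586.
u_3 = a_3 − 0.8528·e_1 − 2.8586·e_2 = (-0.8427, 2.6517, 1.1685, -1.7303).
‖u_3‖ = 3.4787, so e_3 = (-0.2422, 0.7623, 0.3359, -0.4974).
Qᵀb = (1.7056, -0.7289, 0.7558).
Back-substitute: x_3 = 0.7558/3.4787 = 0.2173.
x_2 = (-0.7289 − 2.8586·0.2173)/6.3604 = -0.2123.
x_1 = (1.7056 − 2.1320·(-0.2123) − 0.8528·0.2173)/4.6904 = 0.4206.

x = (0.4206, -0.2123, 0.2173)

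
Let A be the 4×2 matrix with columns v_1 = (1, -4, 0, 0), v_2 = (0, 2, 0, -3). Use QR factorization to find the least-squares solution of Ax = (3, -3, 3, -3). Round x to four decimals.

x = (1.3949, 1.0892)

v_1 = (1, -4, 0, 0); ‖v_1‖ = 4.1231, so e_1 = (0.2425, -0.9701, 0.0000, 0.0000).
e_1·v_2 = 0.2425·0 + (-0.9701)·2 + 0.0000·0 + 0.0000·(-3) = -1.9403.
u_2 = v_2 + 1.9403·e_1 = (0.4706, 0.1176, 0.0000, -3.0000).
‖u_2‖ = 3.0390, so e_2 = (0.1549, 0.0387, 0.0000, -0.9872).
Qᵀb = (3.6380, 3.3100).
Back-substitute: x_2 = 3.3100/3.0390 = 1.0892.
x_1 = (3.6380 + 1.9403·1.0892)/4.1231 = 1.3949.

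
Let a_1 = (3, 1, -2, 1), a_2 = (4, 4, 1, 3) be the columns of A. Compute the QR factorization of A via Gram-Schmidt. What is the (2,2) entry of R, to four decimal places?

a_1 = (3, 1, -2, 1); ‖a_1‖ = 3.8730, so q_1 = (0.7746, 0.2582, -0.5164, 0.2582).
q_1·a_2 = 0.7746·4 + 0.2582·4 + (-0.5164)·1 + 0.2582·3 = 4.3894.
u_2 = a_2 − 4.3894·q_1 = (0.6000, 2.8667, 3.2667, 1.8667).
r_{22} = ‖u_2‖ = 4.7679.

r_{22} = 4.7679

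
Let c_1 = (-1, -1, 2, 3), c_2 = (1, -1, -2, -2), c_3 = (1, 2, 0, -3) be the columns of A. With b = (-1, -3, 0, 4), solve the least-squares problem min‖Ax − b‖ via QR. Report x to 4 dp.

x = (0.3529, 0.3412, -1.1765)

c_1 = (-1, -1, 2, 3); ‖c_1‖ = 3.8730, so e_1 = (-0.2582, -0.2582, 0.5164, 0.7746).
e_1·c_2 = (-0.2582)·1 + (-0.2582)·(-1) + 0.5164·(-2) + 0.7746·(-2) = -2.5820.
u_2 = c_2 + 2.5820·e_1 = (0.3333, -1.6667, -0.6667, 0.0000).
‖u_2‖ = 1.8257, so e_2 = (0.1826, -0.9129, -0.3651, 0.0000).
e_1·c_3 = (-0.2582)·1 + (-0.2582)·2 + 0.5164·0 + 0.7746·(-3) = -3.0984; e_2·c_3 = 0.1826·1 + (-0.9129)·2 + (-0.3651)·0 + 0.0000·(-3) = -1.6432.
u_3 = c_3 + 3.0984·e_1 + 1.6432·e_2 = (0.5000, -0.3000, 1.0000, -0.6000).
‖u_3‖ = 1.3038, so e_3 = (0.3835, -0.2301, 0.7670, -0.4602).
Qᵀb = (4.1312, 2.5560, -1.5339).
Back-substitute: x_3 = -1.5339/1.3038 = -1.1765.
x_2 = (2.5560 + 1.6432·(-1.1765))/1.8257 = 0.3412.
x_1 = (4.1312 + 2.5820·0.3412 + 3.0984·(-1.1765))/3.8730 = 0.3529.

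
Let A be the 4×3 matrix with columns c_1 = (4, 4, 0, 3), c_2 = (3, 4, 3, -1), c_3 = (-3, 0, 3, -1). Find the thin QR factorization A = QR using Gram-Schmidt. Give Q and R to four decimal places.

Q = [[0.6247, 0.1262, -0.6333], [0.6247, 0.3512, 0.2297], [0.0000, 0.6749, 0.5065], [0.4685, -0.6365, 0.5382]], R = [[6.4031, 3.9043, -2.3426], [0.0000, 4.4448, 2.2828], [0.0000, 0.0000, 2.8812]]

q_1 = c_1/‖c_1‖ = (4, 4, 0, 3)/6.4031 = (0.6247, 0.6247, 0.0000, 0.4685).
r_{12} = q_1·c_2 = 3.9043.
u_2 = c_2 − 3.9043·q_1 = (0.5610, 1.5610, 3.0000, -2.8293).
‖u_2‖ = 4.4448, so q_2 = (0.1262, 0.3512, 0.6749, -0.6365).
r_{13} = q_1·c_3 = -2.3426; r_{23} = q_2·c_3 = 2.2828.
u_3 = c_3 + 2.3426·q_1 − 2.2828·q_2 = (-1.8247, 0.6617, 1.4593, 1.5506).
‖u_3‖ = 2.8812, so q_3 = (-0.6333, 0.2297, 0.5065, 0.5382).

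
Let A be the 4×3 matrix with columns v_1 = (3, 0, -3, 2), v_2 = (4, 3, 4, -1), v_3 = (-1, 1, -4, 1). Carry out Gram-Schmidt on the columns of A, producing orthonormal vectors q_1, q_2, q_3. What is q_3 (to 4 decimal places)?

q_3 = (-0.2973, 0.8647, -0.3836, -0.1296)

v_1 = (3, 0, -3, 2); ‖v_1‖ = 4.6904, so q_1 = (0.6396, 0.0000, -0.6396, 0.4264).
q_1·v_2 = 0.6396·4 + 0.0000·3 + (-0.6396)·4 + 0.4264·(-1) = -0.4264.
u_2 = v_2 + 0.4264·q_1 = (4.2727, 3.0000, 3.7273, -0.8182).
‖u_2‖ = 6.4667, so q_2 = (0.6607, 0.4639, 0.5764, -0.1265).
q_1·v_3 = 0.6396·(-1) + 0.0000·1 + (-0.6396)·(-4) + 0.4264·1 = 2.3452; q_2·v_3 = 0.6607·(-1) + 0.4639·1 + 0.5764·(-4) + (-0.1265)·1 = -2.6289.
u_3 = v_3 − 2.3452·q_1 + 2.6289·q_2 = (-0.7630, 2.2196, -0.9848, -0.3326).
‖u_3‖ = 2.5669, so q_3 = (-0.2973, 0.8647, -0.3836, -0.1296).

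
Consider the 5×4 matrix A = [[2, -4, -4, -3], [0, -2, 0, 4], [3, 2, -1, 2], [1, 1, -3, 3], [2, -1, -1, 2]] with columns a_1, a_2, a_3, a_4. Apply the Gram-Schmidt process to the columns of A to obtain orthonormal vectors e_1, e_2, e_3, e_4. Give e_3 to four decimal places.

a_1 = (2, 0, 3, 1, 2); ‖a_1‖ = 4.2426, so e_1 = (0.4714, 0.0000, 0.7071, 0.2357, 0.4714).
e_1·a_2 = 0.4714·(-4) + 0.0000·(-2) + 0.7071·2 + 0.2357·1 + 0.4714·(-1) = -0.7071.
u_2 = a_2 + 0.7071·e_1 = (-3.6667, -2.0000, 2.5000, 1.1667, -0.6667).
‖u_2‖ = 5.0498, so e_2 = (-0.7261, -0.3961, 0.4951, 0.2310, -0.1320).
e_1·a_3 = 0.4714·(-4) + 0.0000·0 + 0.7071·(-1) + 0.2357·(-3) + 0.4714·(-1) = -3.7712; e_2·a_3 = (-0.7261)·(-4) + (-0.3961)·0 + 0.4951·(-1) + 0.2310·(-3) + (-0.1320)·(-1) = 1.8483.
u_3 = a_3 + 3.7712·e_1 − 1.8483·e_2 = (-0.8802, 0.7320, 0.7516, -2.5381, 1.0218).
‖u_3‖ = 3.0597, so e_3 = (-0.2877, 0.2392, 0.2457, -0.8295, 0.3340).

e_3 = (-0.2877, 0.2392, 0.2457, -0.8295, 0.3340)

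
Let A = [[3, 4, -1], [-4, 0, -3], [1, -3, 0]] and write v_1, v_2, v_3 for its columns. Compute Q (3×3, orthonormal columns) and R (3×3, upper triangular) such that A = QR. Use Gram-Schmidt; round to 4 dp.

Q = [[0.5883, 0.6331, -0.5031], [-0.7845, 0.2960, -0.5450], [0.1961, -0.7153, -0.6708]], R = [[5.0990, 1.7650, 1.7650], [0.0000, 4.6781, -1.5210], [0.0000, 0.0000, 2.1380]]

v_1 = (3, -4, 1); ‖v_1‖ = 5.0990, so q_1 = (0.5883, -0.7845, 0.1961).
q_1·v_2 = 0.5883·4 + (-0.7845)·0 + 0.1961·(-3) = 1.7650.
u_2 = v_2 − 1.7650·q_1 = (2.9615, 1.3846, -3.3462).
‖u_2‖ = 4.6781, so q_2 = (0.6331, 0.2960, -0.7153).
q_1·v_3 = 0.5883·(-1) + (-0.7845)·(-3) + 0.1961·0 = 1.7650; q_2·v_3 = 0.6331·(-1) + 0.2960·(-3) + (-0.7153)·0 = -1.5210.
u_3 = v_3 − 1.7650·q_1 + 1.5210·q_2 = (-1.0756, -1.1652, -1.4341).
‖u_3‖ = 2.1380, so q_3 = (-0.5031, -0.5450, -0.6708).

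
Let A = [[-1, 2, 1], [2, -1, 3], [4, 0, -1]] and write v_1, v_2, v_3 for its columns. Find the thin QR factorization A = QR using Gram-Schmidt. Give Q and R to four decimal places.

Q = [[-0.2182, 0.8790, 0.4240], [0.4364, -0.3007, 0.8480], [0.8729, 0.3701, -0.3180]], R = [[4.5826, -0.8729, 0.2182], [0.0000, 2.0587, -0.3932], [0.0000, 0.0000, 3.2860]]

q_1 = v_1/‖v_1‖ = (-1, 2, 4)/4.5826 = (-0.2182, 0.4364, 0.8729).
r_{12} = q_1·v_2 = -0.8729.
u_2 = v_2 + 0.8729·q_1 = (1.8095, -0.6190, 0.7619).
‖u_2‖ = 2.0587, so q_2 = (0.8790, -0.3007, 0.3701).
r_{13} = q_1·v_3 = 0.2182; r_{23} = q_2·v_3 = -0.3932.
u_3 = v_3 − 0.2182·q_1 + 0.3932·q_2 = (1.3933, 2.7865, -1.0449).
‖u_3‖ = 3.2860, so q_3 = (0.4240, 0.8480, -0.3180).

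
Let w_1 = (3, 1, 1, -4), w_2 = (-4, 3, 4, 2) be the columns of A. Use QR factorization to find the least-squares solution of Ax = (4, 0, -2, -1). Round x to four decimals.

x = (0.2792, -0.4971)

w_1 = (3, 1, 1, -4); ‖w_1‖ = 5.1962, so e_1 = (0.5774, 0.1925, 0.1925, -0.7698).
e_1·w_2 = 0.5774·(-4) + 0.1925·3 + 0.1925·4 + (-0.7698)·2 = -2.5019.
u_2 = w_2 + 2.5019·e_1 = (-2.5556, 3.4815, 4.4815, 0.0741).
‖u_2‖ = 6.2242, so e_2 = (-0.4106, 0.5593, 0.7200, 0.0119).
Qᵀb = (2.6943, -3.0943).
Back-substitute: x_2 = -3.0943/6.2242 = -0.4971.
x_1 = (2.6943 + 2.5019·(-0.4971))/5.1962 = 0.2792.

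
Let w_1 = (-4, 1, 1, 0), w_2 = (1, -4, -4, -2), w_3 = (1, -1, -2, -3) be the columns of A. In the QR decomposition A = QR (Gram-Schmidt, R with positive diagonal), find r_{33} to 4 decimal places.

w_1 = (-4, 1, 1, 0); ‖w_1‖ = 4.2426, so q_1 = (-0.9428, 0.2357, 0.2357, 0.0000).
q_1·w_2 = (-0.9428)·1 + 0.2357·(-4) + 0.2357·(-4) + 0.0000·(-2) = -2.8284.
u_2 = w_2 + 2.8284·q_1 = (-1.6667, -3.3333, -3.3333, -2.0000).
‖u_2‖ = 5.3852, so q_2 = (-0.3095, -0.6190, -0.6190, -0.3714).
q_1·w_3 = (-0.9428)·1 + 0.2357·(-1) + 0.2357·(-2) + 0.0000·(-3) = -1.6499; q_2·w_3 = (-0.3095)·1 + (-0.6190)·(-1) + (-0.6190)·(-2) + (-0.3714)·(-3) = 2.6616.
u_3 = w_3 + 1.6499·q_1 − 2.6616·q_2 = (0.2682, 1.0364, 0.0364, -2.0115).
r_{33} = ‖u_3‖ = 2.2789.

r_{33} = 2.2789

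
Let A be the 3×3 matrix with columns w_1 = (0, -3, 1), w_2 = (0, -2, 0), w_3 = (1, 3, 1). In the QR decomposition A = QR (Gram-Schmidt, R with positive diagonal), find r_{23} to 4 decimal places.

r_{23} = -1.8974

e_1 = w_1/‖w_1‖ = (0, -3, 1)/3.1623 = (0.0000, -0.9487, 0.3162).
r_{12} = e_1·w_2 = 1.8974.
u_2 = w_2 − 1.8974·e_1 = (0.0000, -0.2000, -0.6000).
‖u_2‖ = 0.6325, so e_2 = (0.0000, -0.3162, -0.9487).
r_{23} = e_2·w_3 = -1.8974.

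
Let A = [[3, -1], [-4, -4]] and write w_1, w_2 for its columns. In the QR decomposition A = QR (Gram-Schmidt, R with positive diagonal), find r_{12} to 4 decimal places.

w_1 = (3, -4); ‖w_1‖ = 5.0000, so q_1 = (0.6000, -0.8000).
r_{12} = q_1·w_2 = 2.6000.

r_{12} = 2.6000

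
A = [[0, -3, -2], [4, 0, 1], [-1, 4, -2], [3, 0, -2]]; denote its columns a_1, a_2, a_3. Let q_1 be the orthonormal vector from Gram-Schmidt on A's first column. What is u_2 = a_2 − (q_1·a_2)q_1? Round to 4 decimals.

u_2 = (-3.0000, 0.6154, 3.8462, 0.4615)

a_1 = (0, 4, -1, 3); ‖a_1‖ = 5.0990, so q_1 = (0.0000, 0.7845, -0.1961, 0.5883).
q_1·a_2 = 0.0000·(-3) + 0.7845·0 + (-0.1961)·4 + 0.5883·0 = -0.7845.
u_2 = a_2 + 0.7845·q_1 = (-3.0000, 0.6154, 3.8462, 0.4615).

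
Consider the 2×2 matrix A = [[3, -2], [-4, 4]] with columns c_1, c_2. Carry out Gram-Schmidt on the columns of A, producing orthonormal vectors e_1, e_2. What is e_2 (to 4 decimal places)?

c_1 = (3, -4); ‖c_1‖ = 5.0000, so e_1 = (0.6000, -0.8000).
e_1·c_2 = 0.6000·(-2) + (-0.8000)·4 = -4.4000.
u_2 = c_2 + 4.4000·e_1 = (0.6400, 0.4800).
‖u_2‖ = 0.8000, so e_2 = (0.8000, 0.6000).

e_2 = (0.8000, 0.6000)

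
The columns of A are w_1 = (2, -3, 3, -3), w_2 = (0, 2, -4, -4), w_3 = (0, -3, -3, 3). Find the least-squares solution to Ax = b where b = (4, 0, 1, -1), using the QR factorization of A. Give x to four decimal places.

x = (0.4471, 0.0647, -0.0588)

w_1 = (2, -3, 3, -3); ‖w_1‖ = 5.5678, so q_1 = (0.3592, -0.5388, 0.5388, -0.5388).
q_1·w_2 = 0.3592·0 + (-0.5388)·2 + 0.5388·(-4) + (-0.5388)·(-4) = -1.0776.
u_2 = w_2 + 1.0776·q_1 = (0.3871, 1.4194, -3.4194, -4.5806).
‖u_2‖ = 5.9024, so q_2 = (0.0656, 0.2405, -0.5793, -0.7761).
q_1·w_3 = 0.3592·0 + (-0.5388)·(-3) + 0.5388·(-3) + (-0.5388)·3 = -1.6164; q_2·w_3 = 0.0656·0 + 0.2405·(-3) + (-0.5793)·(-3) + (-0.7761)·3 = -1.3117.
u_3 = w_3 + 1.6164·q_1 + 1.3117·q_2 = (0.6667, -3.5556, -2.8889, 1.1111).
‖u_3‖ = 4.7610, so q_3 = (0.1400, -0.7468, -0.6068, 0.2334).
Qᵀb = (2.5145, 0.4591, -0.2801).
Back-substitute: x_3 = -0.2801/4.7610 = -0.0588.
x_2 = (0.4591 + 1.3117·(-0.0588))/5.9024 = 0.0647.
x_1 = (2.5145 + 1.0776·0.0647 + 1.6164·(-0.0588))/5.5678 = 0.4471.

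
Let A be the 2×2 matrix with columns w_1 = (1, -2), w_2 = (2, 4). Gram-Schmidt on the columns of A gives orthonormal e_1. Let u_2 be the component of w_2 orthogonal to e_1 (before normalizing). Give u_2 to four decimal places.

u_2 = (3.2000, 1.6000)

e_1 = w_1/‖w_1‖ = (1, -2)/2.2361 = (0.4472, -0.8944).
r_{12} = e_1·w_2 = -2.6833.
u_2 = w_2 + 2.6833·e_1 = (3.2000, 1.6000).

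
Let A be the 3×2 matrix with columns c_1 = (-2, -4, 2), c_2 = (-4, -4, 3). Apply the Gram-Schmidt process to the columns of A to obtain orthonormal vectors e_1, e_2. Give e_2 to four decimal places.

c_1 = (-2, -4, 2); ‖c_1‖ = 4.8990, so e_1 = (-0.4082, -0.8165, 0.4082).
e_1·c_2 = (-0.4082)·(-4) + (-0.8165)·(-4) + 0.4082·3 = 6.1237.
u_2 = c_2 − 6.1237·e_1 = (-1.5000, 1.0000, 0.5000).
‖u_2‖ = 1.8708, so e_2 = (-0.8018, 0.5345, 0.2673).

e_2 = (-0.8018, 0.5345, 0.2673)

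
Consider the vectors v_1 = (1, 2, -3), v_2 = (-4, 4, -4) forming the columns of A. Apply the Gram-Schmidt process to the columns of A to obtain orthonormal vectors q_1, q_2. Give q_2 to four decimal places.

q_1 = v_1/‖v_1‖ = (1, 2, -3)/3.7417 = (0.2673, 0.5345, -0.8018).
r_{12} = q_1·v_2 = 4.2762.
u_2 = v_2 − 4.2762·q_1 = (-5.1429, 1.7143, -0.5714).
‖u_2‖ = 5.4511, so q_2 = (-0.9435, 0.3145, -0.1048).

q_2 = (-0.9435, 0.3145, -0.1048)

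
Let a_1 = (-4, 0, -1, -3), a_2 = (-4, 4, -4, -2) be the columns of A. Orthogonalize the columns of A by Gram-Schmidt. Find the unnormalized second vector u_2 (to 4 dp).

a_1 = (-4, 0, -1, -3); ‖a_1‖ = 5.0990, so q_1 = (-0.7845, 0.0000, -0.1961, -0.5883).
q_1·a_2 = (-0.7845)·(-4) + 0.0000·4 + (-0.1961)·(-4) + (-0.5883)·(-2) = 5.0990.
u_2 = a_2 − 5.0990·q_1 = (0.0000, 4.0000, -3.0000, 1.0000).

u_2 = (0.0000, 4.0000, -3.0000, 1.0000)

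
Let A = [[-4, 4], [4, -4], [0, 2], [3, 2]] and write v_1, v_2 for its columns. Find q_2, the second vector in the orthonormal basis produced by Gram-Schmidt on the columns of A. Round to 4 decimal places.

v_1 = (-4, 4, 0, 3); ‖v_1‖ = 6.4031, so q_1 = (-0.6247, 0.6247, 0.0000, 0.4685).
q_1·v_2 = (-0.6247)·4 + 0.6247·(-4) + 0.0000·2 + 0.4685·2 = -4.0605.
u_2 = v_2 + 4.0605·q_1 = (1.4634, -1.4634, 2.0000, 3.9024).
‖u_2‖ = 4.8489, so q_2 = (0.3018, -0.3018, 0.4125, 0.8048).

q_2 = (0.3018, -0.3018, 0.4125, 0.8048)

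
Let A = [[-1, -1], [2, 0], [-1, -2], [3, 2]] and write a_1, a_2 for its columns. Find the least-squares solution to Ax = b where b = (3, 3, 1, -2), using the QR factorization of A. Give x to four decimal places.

x = (0.8333, -1.8333)

a_1 = (-1, 2, -1, 3); ‖a_1‖ = 3.8730, so e_1 = (-0.2582, 0.5164, -0.2582, 0.7746).
e_1·a_2 = (-0.2582)·(-1) + 0.5164·0 + (-0.2582)·(-2) + 0.7746·2 = 2.3238.
u_2 = a_2 − 2.3238·e_1 = (-0.4000, -1.2000, -1.4000, 0.2000).
‖u_2‖ = 1.8974, so e_2 = (-0.2108, -0.6325, -0.7379, 0.1054).
Qᵀb = (-1.0328, -3.4785).
Back-substitute: x_2 = -3.4785/1.8974 = -1.8333.
x_1 = (-1.0328 − 2.3238·(-1.8333))/3.8730 = 0.8333.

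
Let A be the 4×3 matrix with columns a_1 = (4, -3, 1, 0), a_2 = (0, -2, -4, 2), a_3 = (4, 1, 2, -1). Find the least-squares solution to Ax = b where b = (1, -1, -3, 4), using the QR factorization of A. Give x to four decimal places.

a_1 = (4, -3, 1, 0); ‖a_1‖ = 5.0990, so e_1 = (0.7845, -0.5883, 0.1961, 0.0000).
e_1·a_2 = 0.7845·0 + (-0.5883)·(-2) + 0.1961·(-4) + 0.0000·2 = 0.3922.
u_2 = a_2 − 0.3922·e_1 = (-0.3077, -1.7692, -4.0769, 2.0000).
‖u_2‖ = 4.8833, so e_2 = (-0.0630, -0.3623, -0.8349, 0.4096).
e_1·a_3 = 0.7845·4 + (-0.5883)·1 + 0.1961·2 + 0.0000·(-1) = 2.9417; e_2·a_3 = (-0.0630)·4 + (-0.3623)·1 + (-0.8349)·2 + 0.4096·(-1) = -2.6937.
u_3 = a_3 − 2.9417·e_1 + 2.6937·e_2 = (1.5226, 1.7548, -0.8258, 0.1032).
‖u_3‖ = 2.4679, so e_3 = (0.6170, 0.7111, -0.3346, 0.0418).
Qᵀb = (0.7845, 4.4422, 1.0771).
Back-substitute: x_3 = 1.0771/2.4679 = 0.4364.
x_2 = (4.4422 + 2.6937·0.4364)/4.8833 = 1.1504.
x_1 = (0.7845 − 0.3922·1.1504 − 2.9417·0.4364)/5.0990 = -0.1864.

x = (-0.1864, 1.1504, 0.4364)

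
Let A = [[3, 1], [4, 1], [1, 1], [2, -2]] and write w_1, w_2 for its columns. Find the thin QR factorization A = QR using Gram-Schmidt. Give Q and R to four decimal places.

Q = [[0.5477, 0.2359], [0.7303, 0.1835], [0.1826, 0.3408], [0.3651, -0.8913]], R = [[5.4772, 0.7303], [0.0000, 2.5430]]

q_1 = w_1/‖w_1‖ = (3, 4, 1, 2)/5.4772 = (0.5477, 0.7303, 0.1826, 0.3651).
r_{12} = q_1·w_2 = 0.7303.
u_2 = w_2 − 0.7303·q_1 = (0.6000, 0.4667, 0.8667, -2.2667).
‖u_2‖ = 2.5430, so q_2 = (0.2359, 0.1835, 0.3408, -0.8913).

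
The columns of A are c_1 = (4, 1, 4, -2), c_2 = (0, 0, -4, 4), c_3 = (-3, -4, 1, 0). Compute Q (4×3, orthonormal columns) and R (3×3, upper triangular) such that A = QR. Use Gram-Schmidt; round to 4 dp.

Q = [[0.6576, 0.6401, 0.0427], [0.1644, 0.1600, -0.8687], [0.6576, -0.3467, 0.3489], [-0.3288, 0.6667, 0.3489]], R = [[6.0828, -3.9456, -1.9728], [0.0000, 4.0537, -2.9069], [0.0000, 0.0000, 3.6957]]

c_1 = (4, 1, 4, -2); ‖c_1‖ = 6.0828, so e_1 = (0.6576, 0.1644, 0.6576, -0.3288).
e_1·c_2 = 0.6576·0 + 0.1644·0 + 0.6576·(-4) + (-0.3288)·4 = -3.9456.
u_2 = c_2 + 3.9456·e_1 = (2.5946, 0.6486, -1.4054, 2.7027).
‖u_2‖ = 4.0537, so e_2 = (0.6401, 0.1600, -0.3467, 0.6667).
e_1·c_3 = 0.6576·(-3) + 0.1644·(-4) + 0.6576·1 + (-0.3288)·0 = -1.9728; e_2·c_3 = 0.6401·(-3) + 0.1600·(-4) + (-0.3467)·1 + 0.6667·0 = -2.9069.
u_3 = c_3 + 1.9728·e_1 + 2.9069·e_2 = (0.1579, -3.2105, 1.2895, 1.2895).
‖u_3‖ = 3.6957, so e_3 = (0.0427, -0.8687, 0.3489, 0.3489).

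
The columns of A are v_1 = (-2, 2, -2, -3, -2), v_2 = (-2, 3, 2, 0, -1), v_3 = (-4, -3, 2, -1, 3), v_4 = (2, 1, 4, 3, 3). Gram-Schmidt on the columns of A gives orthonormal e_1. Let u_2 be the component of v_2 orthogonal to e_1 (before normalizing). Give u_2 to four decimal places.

v_1 = (-2, 2, -2, -3, -2); ‖v_1‖ = 5.0000, so e_1 = (-0.4000, 0.4000, -0.4000, -0.6000, -0.4000).
e_1·v_2 = (-0.4000)·(-2) + 0.4000·3 + (-0.4000)·2 + (-0.6000)·0 + (-0.4000)·(-1) = 1.6000.
u_2 = v_2 − 1.6000·e_1 = (-1.3600, 2.3600, 2.6400, 0.9600, -0.3600).

u_2 = (-1.3600, 2.3600, 2.6400, 0.9600, -0.3600)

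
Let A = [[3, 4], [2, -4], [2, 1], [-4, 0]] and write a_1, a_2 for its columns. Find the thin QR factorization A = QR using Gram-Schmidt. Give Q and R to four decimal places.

a_1 = (3, 2, 2, -4); ‖a_1‖ = 5.7446, so q_1 = (0.5222, 0.3482, 0.3482, -0.6963).
q_1·a_2 = 0.5222·4 + 0.3482·(-4) + 0.3482·1 + (-0.6963)·0 = 1.0445.
u_2 = a_2 − 1.0445·q_1 = (3.4545, -4.3636, 0.6364, 0.7273).
‖u_2‖ = 5.6488, so q_2 = (0.6116, -0.7725, 0.1127, 0.1287).

Q = [[0.5222, 0.6116], [0.3482, -0.7725], [0.3482, 0.1127], [-0.6963, 0.1287]], R = [[5.7446, 1.0445], [0.0000, 5.6488]]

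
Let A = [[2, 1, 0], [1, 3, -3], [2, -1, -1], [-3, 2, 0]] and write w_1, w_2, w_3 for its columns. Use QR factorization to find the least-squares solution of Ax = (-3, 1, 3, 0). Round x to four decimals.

x = (-0.8517, -1.6002, -2.3060)

w_1 = (2, 1, 2, -3); ‖w_1‖ = 4.2426, so q_1 = (0.4714, 0.2357, 0.4714, -0.7071).
q_1·w_2 = 0.4714·1 + 0.2357·3 + 0.4714·(-1) + (-0.7071)·2 = -0.7071.
u_2 = w_2 + 0.7071·q_1 = (1.3333, 3.1667, -0.6667, 1.5000).
‖u_2‖ = 3.8079, so q_2 = (0.3502, 0.8316, -0.1751, 0.3939).
q_1·w_3 = 0.4714·0 + 0.2357·(-3) + 0.4714·(-1) + (-0.7071)·0 = -1.1785; q_2·w_3 = 0.3502·0 + 0.8316·(-3) + (-0.1751)·(-1) + 0.3939·0 = -2.3197.
u_3 = w_3 + 1.1785·q_1 + 2.3197·q_2 = (1.3678, -0.7931, -0.8506, 0.0805).
‖u_3‖ = 1.7972, so q_3 = (0.7611, -0.4413, -0.4733, 0.0448).
Qᵀb = (0.2357, -0.7441, -4.1444).
Back-substitute: x_3 = -4.1444/1.7972 = -2.3060.
x_2 = (-0.7441 + 2.3197·(-2.3060))/3.8079 = -1.6002.
x_1 = (0.2357 + 0.7071·(-1.6002) + 1.1785·(-2.3060))/4.2426 = -0.8517.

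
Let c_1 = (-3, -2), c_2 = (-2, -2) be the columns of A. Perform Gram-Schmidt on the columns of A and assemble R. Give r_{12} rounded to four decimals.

r_{12} = 2.7735

c_1 = (-3, -2); ‖c_1‖ = 3.6056, so e_1 = (-0.8321, -0.5547).
r_{12} = e_1·c_2 = 2.7735.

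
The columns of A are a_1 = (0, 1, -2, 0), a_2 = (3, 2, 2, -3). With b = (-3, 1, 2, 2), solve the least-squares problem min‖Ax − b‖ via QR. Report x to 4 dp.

a_1 = (0, 1, -2, 0); ‖a_1‖ = 2.2361, so q_1 = (0.0000, 0.4472, -0.8944, 0.0000).
q_1·a_2 = 0.0000·3 + 0.4472·2 + (-0.8944)·2 + 0.0000·(-3) = -0.8944.
u_2 = a_2 + 0.8944·q_1 = (3.0000, 2.4000, 1.2000, -3.0000).
‖u_2‖ = 5.0200, so q_2 = (0.5976, 0.4781, 0.2390, -0.5976).
Qᵀb = (-1.3416, -2.0319).
Back-substitute: x_2 = -2.0319/5.0200 = -0.4048.
x_1 = (-1.3416 + 0.8944·(-0.4048))/2.2361 = -0.7619.

x = (-0.7619, -0.4048)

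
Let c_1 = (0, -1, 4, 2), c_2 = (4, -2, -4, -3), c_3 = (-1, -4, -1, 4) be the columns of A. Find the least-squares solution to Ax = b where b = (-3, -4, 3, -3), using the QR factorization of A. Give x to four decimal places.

q_1 = c_1/‖c_1‖ = (0, -1, 4, 2)/4.5826 = (0.0000, -0.2182, 0.8729, 0.4364).
r_{12} = q_1·c_2 = -4.3644.
u_2 = c_2 + 4.3644·q_1 = (4.0000, -2.9524, -0.1905, -1.0952).
‖u_2‖ = 5.0943, so q_2 = (0.7852, -0.5795, -0.0374, -0.2150).
r_{13} = q_1·c_3 = 1.7457; r_{23} = q_2·c_3 = 0.7104.
u_3 = c_3 − 1.7457·q_1 − 0.7104·q_2 = (-1.5578, -3.2073, -2.4972, 3.3908).
‖u_3‖ = 5.5179, so q_3 = (-0.2823, -0.5813, -0.4526, 0.6145).
Qᵀb = (2.1822, 0.4954, -0.0293).
Back-substitute: x_3 = -0.0293/5.5179 = -0.0053.
x_2 = (0.4954 − 0.7104·(-0.0053))/5.0943 = 0.0980.
x_1 = (2.1822 + 4.3644·0.0980 − 1.7457·(-0.0053))/4.5826 = 0.5715.

x = (0.5715, 0.0980, -0.0053)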